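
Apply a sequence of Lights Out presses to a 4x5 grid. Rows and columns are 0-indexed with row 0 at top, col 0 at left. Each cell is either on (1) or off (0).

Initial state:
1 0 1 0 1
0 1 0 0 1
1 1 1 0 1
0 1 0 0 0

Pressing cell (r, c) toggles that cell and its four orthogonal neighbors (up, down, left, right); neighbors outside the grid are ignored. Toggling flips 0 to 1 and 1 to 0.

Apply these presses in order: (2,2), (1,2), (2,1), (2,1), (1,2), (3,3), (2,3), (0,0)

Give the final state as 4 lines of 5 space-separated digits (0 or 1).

Answer: 0 1 1 0 1
1 1 1 1 1
1 0 1 1 0
0 1 0 0 1

Derivation:
After press 1 at (2,2):
1 0 1 0 1
0 1 1 0 1
1 0 0 1 1
0 1 1 0 0

After press 2 at (1,2):
1 0 0 0 1
0 0 0 1 1
1 0 1 1 1
0 1 1 0 0

After press 3 at (2,1):
1 0 0 0 1
0 1 0 1 1
0 1 0 1 1
0 0 1 0 0

After press 4 at (2,1):
1 0 0 0 1
0 0 0 1 1
1 0 1 1 1
0 1 1 0 0

After press 5 at (1,2):
1 0 1 0 1
0 1 1 0 1
1 0 0 1 1
0 1 1 0 0

After press 6 at (3,3):
1 0 1 0 1
0 1 1 0 1
1 0 0 0 1
0 1 0 1 1

After press 7 at (2,3):
1 0 1 0 1
0 1 1 1 1
1 0 1 1 0
0 1 0 0 1

After press 8 at (0,0):
0 1 1 0 1
1 1 1 1 1
1 0 1 1 0
0 1 0 0 1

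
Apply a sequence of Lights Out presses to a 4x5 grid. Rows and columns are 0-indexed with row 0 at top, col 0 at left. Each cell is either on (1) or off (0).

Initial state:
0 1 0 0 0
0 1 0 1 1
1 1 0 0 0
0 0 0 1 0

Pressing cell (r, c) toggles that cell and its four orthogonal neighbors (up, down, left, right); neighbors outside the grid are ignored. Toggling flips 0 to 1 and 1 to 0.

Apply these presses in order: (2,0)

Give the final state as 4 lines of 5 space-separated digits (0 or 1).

After press 1 at (2,0):
0 1 0 0 0
1 1 0 1 1
0 0 0 0 0
1 0 0 1 0

Answer: 0 1 0 0 0
1 1 0 1 1
0 0 0 0 0
1 0 0 1 0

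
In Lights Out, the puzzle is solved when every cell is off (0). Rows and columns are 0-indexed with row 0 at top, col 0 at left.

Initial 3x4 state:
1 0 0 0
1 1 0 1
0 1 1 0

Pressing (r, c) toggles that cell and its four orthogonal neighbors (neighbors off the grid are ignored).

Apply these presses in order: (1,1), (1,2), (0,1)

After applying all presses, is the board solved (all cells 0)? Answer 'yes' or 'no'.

Answer: yes

Derivation:
After press 1 at (1,1):
1 1 0 0
0 0 1 1
0 0 1 0

After press 2 at (1,2):
1 1 1 0
0 1 0 0
0 0 0 0

After press 3 at (0,1):
0 0 0 0
0 0 0 0
0 0 0 0

Lights still on: 0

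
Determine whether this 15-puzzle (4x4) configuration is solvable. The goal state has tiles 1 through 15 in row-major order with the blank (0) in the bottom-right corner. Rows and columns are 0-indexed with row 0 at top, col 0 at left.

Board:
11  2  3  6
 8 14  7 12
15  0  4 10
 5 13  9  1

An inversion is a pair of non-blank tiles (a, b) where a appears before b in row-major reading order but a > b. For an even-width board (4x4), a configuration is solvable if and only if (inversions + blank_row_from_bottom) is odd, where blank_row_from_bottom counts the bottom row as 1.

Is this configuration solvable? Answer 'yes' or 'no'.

Inversions: 49
Blank is in row 2 (0-indexed from top), which is row 2 counting from the bottom (bottom = 1).
49 + 2 = 51, which is odd, so the puzzle is solvable.

Answer: yes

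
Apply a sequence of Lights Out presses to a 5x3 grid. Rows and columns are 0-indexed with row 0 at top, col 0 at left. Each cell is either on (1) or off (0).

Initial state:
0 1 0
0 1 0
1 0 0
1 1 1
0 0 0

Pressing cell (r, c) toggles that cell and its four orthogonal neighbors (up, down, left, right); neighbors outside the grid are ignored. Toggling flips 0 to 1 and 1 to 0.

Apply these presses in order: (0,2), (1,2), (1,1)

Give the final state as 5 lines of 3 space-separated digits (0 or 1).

Answer: 0 1 0
1 1 1
1 1 1
1 1 1
0 0 0

Derivation:
After press 1 at (0,2):
0 0 1
0 1 1
1 0 0
1 1 1
0 0 0

After press 2 at (1,2):
0 0 0
0 0 0
1 0 1
1 1 1
0 0 0

After press 3 at (1,1):
0 1 0
1 1 1
1 1 1
1 1 1
0 0 0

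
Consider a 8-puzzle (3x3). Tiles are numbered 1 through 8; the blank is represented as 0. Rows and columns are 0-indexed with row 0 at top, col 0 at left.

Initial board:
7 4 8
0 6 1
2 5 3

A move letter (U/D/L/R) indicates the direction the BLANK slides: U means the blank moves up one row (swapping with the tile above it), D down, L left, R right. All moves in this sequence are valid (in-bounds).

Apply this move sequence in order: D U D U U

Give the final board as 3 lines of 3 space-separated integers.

Answer: 0 4 8
7 6 1
2 5 3

Derivation:
After move 1 (D):
7 4 8
2 6 1
0 5 3

After move 2 (U):
7 4 8
0 6 1
2 5 3

After move 3 (D):
7 4 8
2 6 1
0 5 3

After move 4 (U):
7 4 8
0 6 1
2 5 3

After move 5 (U):
0 4 8
7 6 1
2 5 3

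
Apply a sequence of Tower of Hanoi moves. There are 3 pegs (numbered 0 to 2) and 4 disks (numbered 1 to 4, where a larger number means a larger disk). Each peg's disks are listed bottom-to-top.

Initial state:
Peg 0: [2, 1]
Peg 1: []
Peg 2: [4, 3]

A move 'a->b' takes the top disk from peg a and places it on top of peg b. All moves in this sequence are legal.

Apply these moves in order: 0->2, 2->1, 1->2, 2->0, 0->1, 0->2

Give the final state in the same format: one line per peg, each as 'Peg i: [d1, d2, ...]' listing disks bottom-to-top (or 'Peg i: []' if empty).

After move 1 (0->2):
Peg 0: [2]
Peg 1: []
Peg 2: [4, 3, 1]

After move 2 (2->1):
Peg 0: [2]
Peg 1: [1]
Peg 2: [4, 3]

After move 3 (1->2):
Peg 0: [2]
Peg 1: []
Peg 2: [4, 3, 1]

After move 4 (2->0):
Peg 0: [2, 1]
Peg 1: []
Peg 2: [4, 3]

After move 5 (0->1):
Peg 0: [2]
Peg 1: [1]
Peg 2: [4, 3]

After move 6 (0->2):
Peg 0: []
Peg 1: [1]
Peg 2: [4, 3, 2]

Answer: Peg 0: []
Peg 1: [1]
Peg 2: [4, 3, 2]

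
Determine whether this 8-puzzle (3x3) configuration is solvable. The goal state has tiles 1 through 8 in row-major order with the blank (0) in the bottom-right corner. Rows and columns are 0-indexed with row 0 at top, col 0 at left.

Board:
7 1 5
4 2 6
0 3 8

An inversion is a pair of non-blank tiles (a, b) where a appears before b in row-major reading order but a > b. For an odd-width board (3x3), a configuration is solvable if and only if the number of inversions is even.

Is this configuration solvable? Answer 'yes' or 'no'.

Answer: yes

Derivation:
Inversions (pairs i<j in row-major order where tile[i] > tile[j] > 0): 12
12 is even, so the puzzle is solvable.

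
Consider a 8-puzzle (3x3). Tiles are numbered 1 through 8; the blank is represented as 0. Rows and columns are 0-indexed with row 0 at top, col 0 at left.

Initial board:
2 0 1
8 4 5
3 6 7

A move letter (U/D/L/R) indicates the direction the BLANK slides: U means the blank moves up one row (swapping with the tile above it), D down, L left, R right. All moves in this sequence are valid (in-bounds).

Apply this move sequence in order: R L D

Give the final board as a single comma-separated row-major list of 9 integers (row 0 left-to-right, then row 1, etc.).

After move 1 (R):
2 1 0
8 4 5
3 6 7

After move 2 (L):
2 0 1
8 4 5
3 6 7

After move 3 (D):
2 4 1
8 0 5
3 6 7

Answer: 2, 4, 1, 8, 0, 5, 3, 6, 7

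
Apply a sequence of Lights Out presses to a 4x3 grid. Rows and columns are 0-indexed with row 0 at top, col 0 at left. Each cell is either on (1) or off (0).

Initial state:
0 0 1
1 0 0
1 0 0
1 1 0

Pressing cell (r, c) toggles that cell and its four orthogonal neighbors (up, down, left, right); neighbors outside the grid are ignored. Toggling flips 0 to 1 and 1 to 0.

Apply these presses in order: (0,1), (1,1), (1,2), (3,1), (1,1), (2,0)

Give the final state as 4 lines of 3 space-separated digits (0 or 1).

After press 1 at (0,1):
1 1 0
1 1 0
1 0 0
1 1 0

After press 2 at (1,1):
1 0 0
0 0 1
1 1 0
1 1 0

After press 3 at (1,2):
1 0 1
0 1 0
1 1 1
1 1 0

After press 4 at (3,1):
1 0 1
0 1 0
1 0 1
0 0 1

After press 5 at (1,1):
1 1 1
1 0 1
1 1 1
0 0 1

After press 6 at (2,0):
1 1 1
0 0 1
0 0 1
1 0 1

Answer: 1 1 1
0 0 1
0 0 1
1 0 1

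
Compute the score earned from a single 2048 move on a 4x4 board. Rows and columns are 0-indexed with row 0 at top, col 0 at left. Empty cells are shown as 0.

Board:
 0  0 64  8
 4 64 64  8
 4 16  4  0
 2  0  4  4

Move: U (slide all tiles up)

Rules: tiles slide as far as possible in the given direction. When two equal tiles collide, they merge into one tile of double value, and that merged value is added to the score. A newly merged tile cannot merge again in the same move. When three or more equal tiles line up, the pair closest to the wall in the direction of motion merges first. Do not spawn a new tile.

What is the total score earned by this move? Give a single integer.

Answer: 160

Derivation:
Slide up:
col 0: [0, 4, 4, 2] -> [8, 2, 0, 0]  score +8 (running 8)
col 1: [0, 64, 16, 0] -> [64, 16, 0, 0]  score +0 (running 8)
col 2: [64, 64, 4, 4] -> [128, 8, 0, 0]  score +136 (running 144)
col 3: [8, 8, 0, 4] -> [16, 4, 0, 0]  score +16 (running 160)
Board after move:
  8  64 128  16
  2  16   8   4
  0   0   0   0
  0   0   0   0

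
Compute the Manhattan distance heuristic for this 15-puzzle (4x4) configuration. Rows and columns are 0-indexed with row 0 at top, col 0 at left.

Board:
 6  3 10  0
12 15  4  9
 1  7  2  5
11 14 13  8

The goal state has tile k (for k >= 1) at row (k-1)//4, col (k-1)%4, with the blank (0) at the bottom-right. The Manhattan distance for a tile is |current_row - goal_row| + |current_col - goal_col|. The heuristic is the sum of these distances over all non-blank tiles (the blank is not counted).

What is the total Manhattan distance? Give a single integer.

Tile 6: at (0,0), goal (1,1), distance |0-1|+|0-1| = 2
Tile 3: at (0,1), goal (0,2), distance |0-0|+|1-2| = 1
Tile 10: at (0,2), goal (2,1), distance |0-2|+|2-1| = 3
Tile 12: at (1,0), goal (2,3), distance |1-2|+|0-3| = 4
Tile 15: at (1,1), goal (3,2), distance |1-3|+|1-2| = 3
Tile 4: at (1,2), goal (0,3), distance |1-0|+|2-3| = 2
Tile 9: at (1,3), goal (2,0), distance |1-2|+|3-0| = 4
Tile 1: at (2,0), goal (0,0), distance |2-0|+|0-0| = 2
Tile 7: at (2,1), goal (1,2), distance |2-1|+|1-2| = 2
Tile 2: at (2,2), goal (0,1), distance |2-0|+|2-1| = 3
Tile 5: at (2,3), goal (1,0), distance |2-1|+|3-0| = 4
Tile 11: at (3,0), goal (2,2), distance |3-2|+|0-2| = 3
Tile 14: at (3,1), goal (3,1), distance |3-3|+|1-1| = 0
Tile 13: at (3,2), goal (3,0), distance |3-3|+|2-0| = 2
Tile 8: at (3,3), goal (1,3), distance |3-1|+|3-3| = 2
Sum: 2 + 1 + 3 + 4 + 3 + 2 + 4 + 2 + 2 + 3 + 4 + 3 + 0 + 2 + 2 = 37

Answer: 37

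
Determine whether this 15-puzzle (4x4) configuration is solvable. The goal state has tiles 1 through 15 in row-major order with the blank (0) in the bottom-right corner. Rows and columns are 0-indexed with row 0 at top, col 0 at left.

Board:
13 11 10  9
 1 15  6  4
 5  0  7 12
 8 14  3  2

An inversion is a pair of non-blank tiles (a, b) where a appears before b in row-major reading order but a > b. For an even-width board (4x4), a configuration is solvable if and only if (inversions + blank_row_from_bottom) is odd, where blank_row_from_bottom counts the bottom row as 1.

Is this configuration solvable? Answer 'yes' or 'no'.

Inversions: 66
Blank is in row 2 (0-indexed from top), which is row 2 counting from the bottom (bottom = 1).
66 + 2 = 68, which is even, so the puzzle is not solvable.

Answer: no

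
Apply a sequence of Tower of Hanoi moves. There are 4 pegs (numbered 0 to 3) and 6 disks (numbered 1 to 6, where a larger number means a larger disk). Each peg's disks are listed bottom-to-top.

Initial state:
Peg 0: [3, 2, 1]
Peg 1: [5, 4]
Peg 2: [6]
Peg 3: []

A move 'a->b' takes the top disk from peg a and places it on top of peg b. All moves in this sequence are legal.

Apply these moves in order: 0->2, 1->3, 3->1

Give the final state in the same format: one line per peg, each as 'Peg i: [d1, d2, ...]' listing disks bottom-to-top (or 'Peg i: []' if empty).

Answer: Peg 0: [3, 2]
Peg 1: [5, 4]
Peg 2: [6, 1]
Peg 3: []

Derivation:
After move 1 (0->2):
Peg 0: [3, 2]
Peg 1: [5, 4]
Peg 2: [6, 1]
Peg 3: []

After move 2 (1->3):
Peg 0: [3, 2]
Peg 1: [5]
Peg 2: [6, 1]
Peg 3: [4]

After move 3 (3->1):
Peg 0: [3, 2]
Peg 1: [5, 4]
Peg 2: [6, 1]
Peg 3: []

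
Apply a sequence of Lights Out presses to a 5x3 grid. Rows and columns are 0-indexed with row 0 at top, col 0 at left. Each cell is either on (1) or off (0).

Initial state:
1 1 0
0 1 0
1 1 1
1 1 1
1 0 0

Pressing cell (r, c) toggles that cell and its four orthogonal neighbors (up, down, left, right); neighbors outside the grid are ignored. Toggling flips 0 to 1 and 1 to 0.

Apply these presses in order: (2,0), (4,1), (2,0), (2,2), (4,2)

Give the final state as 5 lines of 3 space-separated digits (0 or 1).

Answer: 1 1 0
0 1 1
1 0 0
1 0 1
0 0 0

Derivation:
After press 1 at (2,0):
1 1 0
1 1 0
0 0 1
0 1 1
1 0 0

After press 2 at (4,1):
1 1 0
1 1 0
0 0 1
0 0 1
0 1 1

After press 3 at (2,0):
1 1 0
0 1 0
1 1 1
1 0 1
0 1 1

After press 4 at (2,2):
1 1 0
0 1 1
1 0 0
1 0 0
0 1 1

After press 5 at (4,2):
1 1 0
0 1 1
1 0 0
1 0 1
0 0 0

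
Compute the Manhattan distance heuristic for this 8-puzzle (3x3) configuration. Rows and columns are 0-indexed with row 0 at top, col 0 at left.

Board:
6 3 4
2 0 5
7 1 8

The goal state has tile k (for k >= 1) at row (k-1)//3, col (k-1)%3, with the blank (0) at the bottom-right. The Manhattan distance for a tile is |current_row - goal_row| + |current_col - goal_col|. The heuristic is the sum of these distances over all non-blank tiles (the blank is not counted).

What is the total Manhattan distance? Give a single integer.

Tile 6: at (0,0), goal (1,2), distance |0-1|+|0-2| = 3
Tile 3: at (0,1), goal (0,2), distance |0-0|+|1-2| = 1
Tile 4: at (0,2), goal (1,0), distance |0-1|+|2-0| = 3
Tile 2: at (1,0), goal (0,1), distance |1-0|+|0-1| = 2
Tile 5: at (1,2), goal (1,1), distance |1-1|+|2-1| = 1
Tile 7: at (2,0), goal (2,0), distance |2-2|+|0-0| = 0
Tile 1: at (2,1), goal (0,0), distance |2-0|+|1-0| = 3
Tile 8: at (2,2), goal (2,1), distance |2-2|+|2-1| = 1
Sum: 3 + 1 + 3 + 2 + 1 + 0 + 3 + 1 = 14

Answer: 14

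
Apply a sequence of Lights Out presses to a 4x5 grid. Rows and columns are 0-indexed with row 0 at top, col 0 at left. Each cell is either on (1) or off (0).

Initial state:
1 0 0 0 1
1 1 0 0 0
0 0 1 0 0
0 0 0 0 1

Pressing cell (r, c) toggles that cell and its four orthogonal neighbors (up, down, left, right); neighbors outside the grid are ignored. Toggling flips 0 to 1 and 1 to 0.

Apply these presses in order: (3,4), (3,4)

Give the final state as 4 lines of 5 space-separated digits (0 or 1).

After press 1 at (3,4):
1 0 0 0 1
1 1 0 0 0
0 0 1 0 1
0 0 0 1 0

After press 2 at (3,4):
1 0 0 0 1
1 1 0 0 0
0 0 1 0 0
0 0 0 0 1

Answer: 1 0 0 0 1
1 1 0 0 0
0 0 1 0 0
0 0 0 0 1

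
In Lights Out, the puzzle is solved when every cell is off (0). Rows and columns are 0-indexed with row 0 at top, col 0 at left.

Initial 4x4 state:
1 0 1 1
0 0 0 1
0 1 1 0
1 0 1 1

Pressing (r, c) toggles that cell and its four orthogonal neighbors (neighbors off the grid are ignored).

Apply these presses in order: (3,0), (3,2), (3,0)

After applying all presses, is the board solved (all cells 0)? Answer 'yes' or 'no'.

Answer: no

Derivation:
After press 1 at (3,0):
1 0 1 1
0 0 0 1
1 1 1 0
0 1 1 1

After press 2 at (3,2):
1 0 1 1
0 0 0 1
1 1 0 0
0 0 0 0

After press 3 at (3,0):
1 0 1 1
0 0 0 1
0 1 0 0
1 1 0 0

Lights still on: 7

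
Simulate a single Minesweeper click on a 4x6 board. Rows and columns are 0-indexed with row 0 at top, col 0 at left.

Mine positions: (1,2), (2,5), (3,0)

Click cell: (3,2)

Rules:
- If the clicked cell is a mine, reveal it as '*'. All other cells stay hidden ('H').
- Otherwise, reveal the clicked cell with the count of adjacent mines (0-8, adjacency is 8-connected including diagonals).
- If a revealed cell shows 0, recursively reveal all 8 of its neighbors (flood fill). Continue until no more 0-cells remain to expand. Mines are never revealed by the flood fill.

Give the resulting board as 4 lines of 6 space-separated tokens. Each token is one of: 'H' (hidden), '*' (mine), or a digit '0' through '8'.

H H H H H H
H H H H H H
H 2 1 1 1 H
H 1 0 0 1 H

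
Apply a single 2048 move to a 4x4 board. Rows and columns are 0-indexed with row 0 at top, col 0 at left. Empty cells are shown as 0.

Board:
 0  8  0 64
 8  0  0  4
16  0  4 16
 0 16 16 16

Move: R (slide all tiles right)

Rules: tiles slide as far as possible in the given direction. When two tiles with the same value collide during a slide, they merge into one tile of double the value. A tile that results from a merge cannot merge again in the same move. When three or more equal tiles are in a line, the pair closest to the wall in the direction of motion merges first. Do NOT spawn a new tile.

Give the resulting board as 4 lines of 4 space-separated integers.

Answer:  0  0  8 64
 0  0  8  4
 0 16  4 16
 0  0 16 32

Derivation:
Slide right:
row 0: [0, 8, 0, 64] -> [0, 0, 8, 64]
row 1: [8, 0, 0, 4] -> [0, 0, 8, 4]
row 2: [16, 0, 4, 16] -> [0, 16, 4, 16]
row 3: [0, 16, 16, 16] -> [0, 0, 16, 32]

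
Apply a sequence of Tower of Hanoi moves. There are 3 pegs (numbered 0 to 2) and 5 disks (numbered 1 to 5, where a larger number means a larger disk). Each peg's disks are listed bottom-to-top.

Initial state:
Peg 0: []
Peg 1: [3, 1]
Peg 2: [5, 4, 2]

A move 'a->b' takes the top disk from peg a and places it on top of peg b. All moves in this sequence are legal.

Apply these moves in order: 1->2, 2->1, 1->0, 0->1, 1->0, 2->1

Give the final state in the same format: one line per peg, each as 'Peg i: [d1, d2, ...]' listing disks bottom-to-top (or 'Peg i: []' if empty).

Answer: Peg 0: [1]
Peg 1: [3, 2]
Peg 2: [5, 4]

Derivation:
After move 1 (1->2):
Peg 0: []
Peg 1: [3]
Peg 2: [5, 4, 2, 1]

After move 2 (2->1):
Peg 0: []
Peg 1: [3, 1]
Peg 2: [5, 4, 2]

After move 3 (1->0):
Peg 0: [1]
Peg 1: [3]
Peg 2: [5, 4, 2]

After move 4 (0->1):
Peg 0: []
Peg 1: [3, 1]
Peg 2: [5, 4, 2]

After move 5 (1->0):
Peg 0: [1]
Peg 1: [3]
Peg 2: [5, 4, 2]

After move 6 (2->1):
Peg 0: [1]
Peg 1: [3, 2]
Peg 2: [5, 4]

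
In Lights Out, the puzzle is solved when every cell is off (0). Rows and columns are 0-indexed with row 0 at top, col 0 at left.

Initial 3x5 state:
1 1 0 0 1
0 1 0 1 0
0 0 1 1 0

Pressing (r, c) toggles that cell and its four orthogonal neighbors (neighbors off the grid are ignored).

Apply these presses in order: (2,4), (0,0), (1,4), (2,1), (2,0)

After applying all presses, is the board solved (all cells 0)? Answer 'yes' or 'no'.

Answer: yes

Derivation:
After press 1 at (2,4):
1 1 0 0 1
0 1 0 1 1
0 0 1 0 1

After press 2 at (0,0):
0 0 0 0 1
1 1 0 1 1
0 0 1 0 1

After press 3 at (1,4):
0 0 0 0 0
1 1 0 0 0
0 0 1 0 0

After press 4 at (2,1):
0 0 0 0 0
1 0 0 0 0
1 1 0 0 0

After press 5 at (2,0):
0 0 0 0 0
0 0 0 0 0
0 0 0 0 0

Lights still on: 0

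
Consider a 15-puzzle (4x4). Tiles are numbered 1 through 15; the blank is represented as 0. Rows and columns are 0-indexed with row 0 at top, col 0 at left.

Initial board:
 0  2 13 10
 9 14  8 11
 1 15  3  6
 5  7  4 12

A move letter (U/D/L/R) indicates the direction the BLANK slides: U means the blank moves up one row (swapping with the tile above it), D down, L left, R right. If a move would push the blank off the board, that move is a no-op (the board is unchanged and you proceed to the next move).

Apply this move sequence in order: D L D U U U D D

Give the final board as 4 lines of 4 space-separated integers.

Answer:  9  2 13 10
 1 14  8 11
 0 15  3  6
 5  7  4 12

Derivation:
After move 1 (D):
 9  2 13 10
 0 14  8 11
 1 15  3  6
 5  7  4 12

After move 2 (L):
 9  2 13 10
 0 14  8 11
 1 15  3  6
 5  7  4 12

After move 3 (D):
 9  2 13 10
 1 14  8 11
 0 15  3  6
 5  7  4 12

After move 4 (U):
 9  2 13 10
 0 14  8 11
 1 15  3  6
 5  7  4 12

After move 5 (U):
 0  2 13 10
 9 14  8 11
 1 15  3  6
 5  7  4 12

After move 6 (U):
 0  2 13 10
 9 14  8 11
 1 15  3  6
 5  7  4 12

After move 7 (D):
 9  2 13 10
 0 14  8 11
 1 15  3  6
 5  7  4 12

After move 8 (D):
 9  2 13 10
 1 14  8 11
 0 15  3  6
 5  7  4 12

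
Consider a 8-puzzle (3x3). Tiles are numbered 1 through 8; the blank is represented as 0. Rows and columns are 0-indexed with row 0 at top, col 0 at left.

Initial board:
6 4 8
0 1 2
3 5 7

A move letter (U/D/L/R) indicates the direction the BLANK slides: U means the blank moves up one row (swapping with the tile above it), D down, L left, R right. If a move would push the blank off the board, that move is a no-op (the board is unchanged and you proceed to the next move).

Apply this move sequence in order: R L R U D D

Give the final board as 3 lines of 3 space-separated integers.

After move 1 (R):
6 4 8
1 0 2
3 5 7

After move 2 (L):
6 4 8
0 1 2
3 5 7

After move 3 (R):
6 4 8
1 0 2
3 5 7

After move 4 (U):
6 0 8
1 4 2
3 5 7

After move 5 (D):
6 4 8
1 0 2
3 5 7

After move 6 (D):
6 4 8
1 5 2
3 0 7

Answer: 6 4 8
1 5 2
3 0 7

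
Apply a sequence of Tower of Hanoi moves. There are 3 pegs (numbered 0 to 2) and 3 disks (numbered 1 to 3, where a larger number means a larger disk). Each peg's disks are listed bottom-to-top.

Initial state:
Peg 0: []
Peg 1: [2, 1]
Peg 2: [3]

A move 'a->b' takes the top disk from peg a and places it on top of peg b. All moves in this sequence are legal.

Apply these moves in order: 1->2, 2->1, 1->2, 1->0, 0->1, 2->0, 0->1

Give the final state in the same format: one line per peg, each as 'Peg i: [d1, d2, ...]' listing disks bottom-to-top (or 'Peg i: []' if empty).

After move 1 (1->2):
Peg 0: []
Peg 1: [2]
Peg 2: [3, 1]

After move 2 (2->1):
Peg 0: []
Peg 1: [2, 1]
Peg 2: [3]

After move 3 (1->2):
Peg 0: []
Peg 1: [2]
Peg 2: [3, 1]

After move 4 (1->0):
Peg 0: [2]
Peg 1: []
Peg 2: [3, 1]

After move 5 (0->1):
Peg 0: []
Peg 1: [2]
Peg 2: [3, 1]

After move 6 (2->0):
Peg 0: [1]
Peg 1: [2]
Peg 2: [3]

After move 7 (0->1):
Peg 0: []
Peg 1: [2, 1]
Peg 2: [3]

Answer: Peg 0: []
Peg 1: [2, 1]
Peg 2: [3]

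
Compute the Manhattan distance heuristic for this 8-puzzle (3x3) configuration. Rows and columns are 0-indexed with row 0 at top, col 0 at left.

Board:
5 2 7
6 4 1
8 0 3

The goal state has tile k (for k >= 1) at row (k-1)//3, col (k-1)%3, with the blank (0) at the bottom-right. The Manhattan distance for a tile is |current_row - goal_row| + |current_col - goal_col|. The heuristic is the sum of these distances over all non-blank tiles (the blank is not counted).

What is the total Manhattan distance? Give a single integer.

Answer: 15

Derivation:
Tile 5: at (0,0), goal (1,1), distance |0-1|+|0-1| = 2
Tile 2: at (0,1), goal (0,1), distance |0-0|+|1-1| = 0
Tile 7: at (0,2), goal (2,0), distance |0-2|+|2-0| = 4
Tile 6: at (1,0), goal (1,2), distance |1-1|+|0-2| = 2
Tile 4: at (1,1), goal (1,0), distance |1-1|+|1-0| = 1
Tile 1: at (1,2), goal (0,0), distance |1-0|+|2-0| = 3
Tile 8: at (2,0), goal (2,1), distance |2-2|+|0-1| = 1
Tile 3: at (2,2), goal (0,2), distance |2-0|+|2-2| = 2
Sum: 2 + 0 + 4 + 2 + 1 + 3 + 1 + 2 = 15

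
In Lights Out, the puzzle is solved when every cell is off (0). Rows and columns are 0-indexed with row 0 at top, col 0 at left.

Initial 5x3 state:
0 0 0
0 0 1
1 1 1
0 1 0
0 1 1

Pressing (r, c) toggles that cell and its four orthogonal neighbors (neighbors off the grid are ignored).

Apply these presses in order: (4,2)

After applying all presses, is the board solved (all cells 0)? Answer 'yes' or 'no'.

After press 1 at (4,2):
0 0 0
0 0 1
1 1 1
0 1 1
0 0 0

Lights still on: 6

Answer: no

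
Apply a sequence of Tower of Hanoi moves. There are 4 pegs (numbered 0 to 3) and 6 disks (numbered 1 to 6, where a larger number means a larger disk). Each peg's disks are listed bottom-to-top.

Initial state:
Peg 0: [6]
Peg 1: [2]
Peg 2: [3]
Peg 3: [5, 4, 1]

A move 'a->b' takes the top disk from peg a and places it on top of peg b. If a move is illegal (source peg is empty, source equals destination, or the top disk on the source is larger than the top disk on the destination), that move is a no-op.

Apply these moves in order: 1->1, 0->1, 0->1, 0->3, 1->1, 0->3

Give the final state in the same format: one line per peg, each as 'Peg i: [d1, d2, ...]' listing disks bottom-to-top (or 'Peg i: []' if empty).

Answer: Peg 0: [6]
Peg 1: [2]
Peg 2: [3]
Peg 3: [5, 4, 1]

Derivation:
After move 1 (1->1):
Peg 0: [6]
Peg 1: [2]
Peg 2: [3]
Peg 3: [5, 4, 1]

After move 2 (0->1):
Peg 0: [6]
Peg 1: [2]
Peg 2: [3]
Peg 3: [5, 4, 1]

After move 3 (0->1):
Peg 0: [6]
Peg 1: [2]
Peg 2: [3]
Peg 3: [5, 4, 1]

After move 4 (0->3):
Peg 0: [6]
Peg 1: [2]
Peg 2: [3]
Peg 3: [5, 4, 1]

After move 5 (1->1):
Peg 0: [6]
Peg 1: [2]
Peg 2: [3]
Peg 3: [5, 4, 1]

After move 6 (0->3):
Peg 0: [6]
Peg 1: [2]
Peg 2: [3]
Peg 3: [5, 4, 1]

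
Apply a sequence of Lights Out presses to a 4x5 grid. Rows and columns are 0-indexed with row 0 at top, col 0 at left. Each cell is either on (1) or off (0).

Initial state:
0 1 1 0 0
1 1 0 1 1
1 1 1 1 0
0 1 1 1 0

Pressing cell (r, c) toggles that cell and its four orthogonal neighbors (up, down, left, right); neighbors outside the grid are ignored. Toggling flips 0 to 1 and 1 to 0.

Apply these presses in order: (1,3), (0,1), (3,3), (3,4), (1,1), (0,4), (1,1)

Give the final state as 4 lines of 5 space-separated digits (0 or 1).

After press 1 at (1,3):
0 1 1 1 0
1 1 1 0 0
1 1 1 0 0
0 1 1 1 0

After press 2 at (0,1):
1 0 0 1 0
1 0 1 0 0
1 1 1 0 0
0 1 1 1 0

After press 3 at (3,3):
1 0 0 1 0
1 0 1 0 0
1 1 1 1 0
0 1 0 0 1

After press 4 at (3,4):
1 0 0 1 0
1 0 1 0 0
1 1 1 1 1
0 1 0 1 0

After press 5 at (1,1):
1 1 0 1 0
0 1 0 0 0
1 0 1 1 1
0 1 0 1 0

After press 6 at (0,4):
1 1 0 0 1
0 1 0 0 1
1 0 1 1 1
0 1 0 1 0

After press 7 at (1,1):
1 0 0 0 1
1 0 1 0 1
1 1 1 1 1
0 1 0 1 0

Answer: 1 0 0 0 1
1 0 1 0 1
1 1 1 1 1
0 1 0 1 0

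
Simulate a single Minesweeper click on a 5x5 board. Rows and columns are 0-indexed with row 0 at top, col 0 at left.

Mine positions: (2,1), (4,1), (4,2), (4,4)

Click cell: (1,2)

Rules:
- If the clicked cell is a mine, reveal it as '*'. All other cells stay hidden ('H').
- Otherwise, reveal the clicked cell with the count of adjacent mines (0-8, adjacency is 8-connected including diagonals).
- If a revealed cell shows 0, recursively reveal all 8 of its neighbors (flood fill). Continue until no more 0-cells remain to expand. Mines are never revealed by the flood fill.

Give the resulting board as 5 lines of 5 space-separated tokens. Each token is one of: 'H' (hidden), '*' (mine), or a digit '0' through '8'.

H H H H H
H H 1 H H
H H H H H
H H H H H
H H H H H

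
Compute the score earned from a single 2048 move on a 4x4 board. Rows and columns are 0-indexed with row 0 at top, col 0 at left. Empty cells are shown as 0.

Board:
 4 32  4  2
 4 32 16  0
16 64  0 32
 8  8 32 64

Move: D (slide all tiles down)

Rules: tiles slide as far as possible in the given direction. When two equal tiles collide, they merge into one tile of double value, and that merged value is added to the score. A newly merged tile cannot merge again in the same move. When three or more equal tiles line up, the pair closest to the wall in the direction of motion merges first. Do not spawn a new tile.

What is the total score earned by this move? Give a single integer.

Answer: 72

Derivation:
Slide down:
col 0: [4, 4, 16, 8] -> [0, 8, 16, 8]  score +8 (running 8)
col 1: [32, 32, 64, 8] -> [0, 64, 64, 8]  score +64 (running 72)
col 2: [4, 16, 0, 32] -> [0, 4, 16, 32]  score +0 (running 72)
col 3: [2, 0, 32, 64] -> [0, 2, 32, 64]  score +0 (running 72)
Board after move:
 0  0  0  0
 8 64  4  2
16 64 16 32
 8  8 32 64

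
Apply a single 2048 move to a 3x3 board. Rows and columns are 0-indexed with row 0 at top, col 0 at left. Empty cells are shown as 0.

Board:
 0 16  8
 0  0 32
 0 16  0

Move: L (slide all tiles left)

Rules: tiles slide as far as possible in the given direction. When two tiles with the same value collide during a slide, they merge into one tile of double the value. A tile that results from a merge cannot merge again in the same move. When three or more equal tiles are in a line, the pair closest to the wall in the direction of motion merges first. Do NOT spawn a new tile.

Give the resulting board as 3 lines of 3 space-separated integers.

Answer: 16  8  0
32  0  0
16  0  0

Derivation:
Slide left:
row 0: [0, 16, 8] -> [16, 8, 0]
row 1: [0, 0, 32] -> [32, 0, 0]
row 2: [0, 16, 0] -> [16, 0, 0]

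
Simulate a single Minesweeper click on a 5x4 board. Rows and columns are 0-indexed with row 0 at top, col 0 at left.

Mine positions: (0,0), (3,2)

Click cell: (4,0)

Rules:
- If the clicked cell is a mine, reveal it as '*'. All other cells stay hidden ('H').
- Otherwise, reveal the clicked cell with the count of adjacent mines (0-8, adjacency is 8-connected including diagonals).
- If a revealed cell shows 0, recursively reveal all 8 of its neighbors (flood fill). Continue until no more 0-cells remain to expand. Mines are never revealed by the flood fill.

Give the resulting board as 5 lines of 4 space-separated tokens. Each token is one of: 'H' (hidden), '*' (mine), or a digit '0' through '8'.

H H H H
1 1 H H
0 1 H H
0 1 H H
0 1 H H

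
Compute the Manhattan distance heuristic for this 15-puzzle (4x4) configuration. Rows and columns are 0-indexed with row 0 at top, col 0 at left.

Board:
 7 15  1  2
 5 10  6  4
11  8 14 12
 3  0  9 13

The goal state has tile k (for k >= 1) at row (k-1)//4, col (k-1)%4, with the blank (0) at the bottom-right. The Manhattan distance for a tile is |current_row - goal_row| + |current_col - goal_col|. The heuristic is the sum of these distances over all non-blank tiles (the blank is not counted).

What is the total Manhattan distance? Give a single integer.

Tile 7: at (0,0), goal (1,2), distance |0-1|+|0-2| = 3
Tile 15: at (0,1), goal (3,2), distance |0-3|+|1-2| = 4
Tile 1: at (0,2), goal (0,0), distance |0-0|+|2-0| = 2
Tile 2: at (0,3), goal (0,1), distance |0-0|+|3-1| = 2
Tile 5: at (1,0), goal (1,0), distance |1-1|+|0-0| = 0
Tile 10: at (1,1), goal (2,1), distance |1-2|+|1-1| = 1
Tile 6: at (1,2), goal (1,1), distance |1-1|+|2-1| = 1
Tile 4: at (1,3), goal (0,3), distance |1-0|+|3-3| = 1
Tile 11: at (2,0), goal (2,2), distance |2-2|+|0-2| = 2
Tile 8: at (2,1), goal (1,3), distance |2-1|+|1-3| = 3
Tile 14: at (2,2), goal (3,1), distance |2-3|+|2-1| = 2
Tile 12: at (2,3), goal (2,3), distance |2-2|+|3-3| = 0
Tile 3: at (3,0), goal (0,2), distance |3-0|+|0-2| = 5
Tile 9: at (3,2), goal (2,0), distance |3-2|+|2-0| = 3
Tile 13: at (3,3), goal (3,0), distance |3-3|+|3-0| = 3
Sum: 3 + 4 + 2 + 2 + 0 + 1 + 1 + 1 + 2 + 3 + 2 + 0 + 5 + 3 + 3 = 32

Answer: 32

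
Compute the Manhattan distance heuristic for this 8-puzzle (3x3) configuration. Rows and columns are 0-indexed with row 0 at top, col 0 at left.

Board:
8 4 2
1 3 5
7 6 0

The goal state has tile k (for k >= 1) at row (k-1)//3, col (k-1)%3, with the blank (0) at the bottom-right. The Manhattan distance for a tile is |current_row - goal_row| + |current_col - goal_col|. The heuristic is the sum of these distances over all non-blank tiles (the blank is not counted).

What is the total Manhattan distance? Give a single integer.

Answer: 12

Derivation:
Tile 8: (0,0)->(2,1) = 3
Tile 4: (0,1)->(1,0) = 2
Tile 2: (0,2)->(0,1) = 1
Tile 1: (1,0)->(0,0) = 1
Tile 3: (1,1)->(0,2) = 2
Tile 5: (1,2)->(1,1) = 1
Tile 7: (2,0)->(2,0) = 0
Tile 6: (2,1)->(1,2) = 2
Sum: 3 + 2 + 1 + 1 + 2 + 1 + 0 + 2 = 12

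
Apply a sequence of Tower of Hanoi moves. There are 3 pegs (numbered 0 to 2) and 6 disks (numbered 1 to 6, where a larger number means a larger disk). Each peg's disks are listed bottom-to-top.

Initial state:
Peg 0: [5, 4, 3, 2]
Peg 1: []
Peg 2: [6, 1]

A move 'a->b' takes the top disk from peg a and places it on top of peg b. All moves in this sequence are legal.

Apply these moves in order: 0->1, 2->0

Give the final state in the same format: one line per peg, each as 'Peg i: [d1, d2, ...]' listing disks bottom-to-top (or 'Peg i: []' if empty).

Answer: Peg 0: [5, 4, 3, 1]
Peg 1: [2]
Peg 2: [6]

Derivation:
After move 1 (0->1):
Peg 0: [5, 4, 3]
Peg 1: [2]
Peg 2: [6, 1]

After move 2 (2->0):
Peg 0: [5, 4, 3, 1]
Peg 1: [2]
Peg 2: [6]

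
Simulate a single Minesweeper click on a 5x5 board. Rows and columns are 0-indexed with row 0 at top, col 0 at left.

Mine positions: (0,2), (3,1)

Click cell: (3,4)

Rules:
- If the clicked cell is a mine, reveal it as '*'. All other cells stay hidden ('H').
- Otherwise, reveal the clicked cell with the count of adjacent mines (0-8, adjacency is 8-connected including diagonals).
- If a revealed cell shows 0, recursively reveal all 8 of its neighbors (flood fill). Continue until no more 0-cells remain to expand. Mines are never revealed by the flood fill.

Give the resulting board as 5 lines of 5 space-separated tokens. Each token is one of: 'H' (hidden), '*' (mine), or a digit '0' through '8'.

H H H 1 0
H H 1 1 0
H H 1 0 0
H H 1 0 0
H H 1 0 0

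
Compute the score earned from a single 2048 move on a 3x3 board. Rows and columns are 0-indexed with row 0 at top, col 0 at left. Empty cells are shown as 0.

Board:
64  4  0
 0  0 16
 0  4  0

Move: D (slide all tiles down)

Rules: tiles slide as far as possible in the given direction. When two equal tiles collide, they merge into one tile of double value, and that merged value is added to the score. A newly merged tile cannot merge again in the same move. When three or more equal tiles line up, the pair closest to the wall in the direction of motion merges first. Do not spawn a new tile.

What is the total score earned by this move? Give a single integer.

Slide down:
col 0: [64, 0, 0] -> [0, 0, 64]  score +0 (running 0)
col 1: [4, 0, 4] -> [0, 0, 8]  score +8 (running 8)
col 2: [0, 16, 0] -> [0, 0, 16]  score +0 (running 8)
Board after move:
 0  0  0
 0  0  0
64  8 16

Answer: 8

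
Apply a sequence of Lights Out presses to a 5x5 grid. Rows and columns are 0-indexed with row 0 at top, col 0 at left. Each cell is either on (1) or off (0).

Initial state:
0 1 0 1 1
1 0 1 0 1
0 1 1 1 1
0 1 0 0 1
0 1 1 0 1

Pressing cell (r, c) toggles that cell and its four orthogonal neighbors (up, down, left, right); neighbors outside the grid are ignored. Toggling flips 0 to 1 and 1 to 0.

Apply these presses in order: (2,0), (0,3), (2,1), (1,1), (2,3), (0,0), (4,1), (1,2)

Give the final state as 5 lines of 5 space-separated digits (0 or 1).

After press 1 at (2,0):
0 1 0 1 1
0 0 1 0 1
1 0 1 1 1
1 1 0 0 1
0 1 1 0 1

After press 2 at (0,3):
0 1 1 0 0
0 0 1 1 1
1 0 1 1 1
1 1 0 0 1
0 1 1 0 1

After press 3 at (2,1):
0 1 1 0 0
0 1 1 1 1
0 1 0 1 1
1 0 0 0 1
0 1 1 0 1

After press 4 at (1,1):
0 0 1 0 0
1 0 0 1 1
0 0 0 1 1
1 0 0 0 1
0 1 1 0 1

After press 5 at (2,3):
0 0 1 0 0
1 0 0 0 1
0 0 1 0 0
1 0 0 1 1
0 1 1 0 1

After press 6 at (0,0):
1 1 1 0 0
0 0 0 0 1
0 0 1 0 0
1 0 0 1 1
0 1 1 0 1

After press 7 at (4,1):
1 1 1 0 0
0 0 0 0 1
0 0 1 0 0
1 1 0 1 1
1 0 0 0 1

After press 8 at (1,2):
1 1 0 0 0
0 1 1 1 1
0 0 0 0 0
1 1 0 1 1
1 0 0 0 1

Answer: 1 1 0 0 0
0 1 1 1 1
0 0 0 0 0
1 1 0 1 1
1 0 0 0 1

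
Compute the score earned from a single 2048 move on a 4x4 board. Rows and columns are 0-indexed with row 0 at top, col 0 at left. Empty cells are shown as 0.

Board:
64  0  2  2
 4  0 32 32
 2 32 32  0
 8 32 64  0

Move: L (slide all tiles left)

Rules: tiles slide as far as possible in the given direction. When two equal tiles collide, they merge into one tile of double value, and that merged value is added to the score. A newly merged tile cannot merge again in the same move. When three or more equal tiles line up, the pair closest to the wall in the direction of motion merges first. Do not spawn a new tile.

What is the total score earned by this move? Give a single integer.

Answer: 132

Derivation:
Slide left:
row 0: [64, 0, 2, 2] -> [64, 4, 0, 0]  score +4 (running 4)
row 1: [4, 0, 32, 32] -> [4, 64, 0, 0]  score +64 (running 68)
row 2: [2, 32, 32, 0] -> [2, 64, 0, 0]  score +64 (running 132)
row 3: [8, 32, 64, 0] -> [8, 32, 64, 0]  score +0 (running 132)
Board after move:
64  4  0  0
 4 64  0  0
 2 64  0  0
 8 32 64  0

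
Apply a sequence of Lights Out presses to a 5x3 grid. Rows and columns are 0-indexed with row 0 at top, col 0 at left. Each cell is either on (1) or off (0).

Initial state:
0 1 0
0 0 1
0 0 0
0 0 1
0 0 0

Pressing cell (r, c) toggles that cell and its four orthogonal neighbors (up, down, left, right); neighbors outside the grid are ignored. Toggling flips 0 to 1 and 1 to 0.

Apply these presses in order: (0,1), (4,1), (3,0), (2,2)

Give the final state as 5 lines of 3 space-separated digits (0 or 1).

After press 1 at (0,1):
1 0 1
0 1 1
0 0 0
0 0 1
0 0 0

After press 2 at (4,1):
1 0 1
0 1 1
0 0 0
0 1 1
1 1 1

After press 3 at (3,0):
1 0 1
0 1 1
1 0 0
1 0 1
0 1 1

After press 4 at (2,2):
1 0 1
0 1 0
1 1 1
1 0 0
0 1 1

Answer: 1 0 1
0 1 0
1 1 1
1 0 0
0 1 1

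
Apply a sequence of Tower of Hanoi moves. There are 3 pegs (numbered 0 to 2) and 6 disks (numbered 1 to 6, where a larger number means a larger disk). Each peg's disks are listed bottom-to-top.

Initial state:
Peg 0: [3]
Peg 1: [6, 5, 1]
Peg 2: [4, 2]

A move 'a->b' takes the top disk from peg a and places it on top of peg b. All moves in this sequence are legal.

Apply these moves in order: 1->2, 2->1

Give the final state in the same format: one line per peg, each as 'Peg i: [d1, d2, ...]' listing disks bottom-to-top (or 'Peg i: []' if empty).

After move 1 (1->2):
Peg 0: [3]
Peg 1: [6, 5]
Peg 2: [4, 2, 1]

After move 2 (2->1):
Peg 0: [3]
Peg 1: [6, 5, 1]
Peg 2: [4, 2]

Answer: Peg 0: [3]
Peg 1: [6, 5, 1]
Peg 2: [4, 2]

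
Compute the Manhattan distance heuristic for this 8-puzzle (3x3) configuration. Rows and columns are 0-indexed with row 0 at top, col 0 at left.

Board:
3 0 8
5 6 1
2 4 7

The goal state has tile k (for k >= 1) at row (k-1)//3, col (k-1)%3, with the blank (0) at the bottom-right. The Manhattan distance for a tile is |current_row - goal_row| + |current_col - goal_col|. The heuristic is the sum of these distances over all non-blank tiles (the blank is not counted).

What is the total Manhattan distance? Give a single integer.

Answer: 17

Derivation:
Tile 3: at (0,0), goal (0,2), distance |0-0|+|0-2| = 2
Tile 8: at (0,2), goal (2,1), distance |0-2|+|2-1| = 3
Tile 5: at (1,0), goal (1,1), distance |1-1|+|0-1| = 1
Tile 6: at (1,1), goal (1,2), distance |1-1|+|1-2| = 1
Tile 1: at (1,2), goal (0,0), distance |1-0|+|2-0| = 3
Tile 2: at (2,0), goal (0,1), distance |2-0|+|0-1| = 3
Tile 4: at (2,1), goal (1,0), distance |2-1|+|1-0| = 2
Tile 7: at (2,2), goal (2,0), distance |2-2|+|2-0| = 2
Sum: 2 + 3 + 1 + 1 + 3 + 3 + 2 + 2 = 17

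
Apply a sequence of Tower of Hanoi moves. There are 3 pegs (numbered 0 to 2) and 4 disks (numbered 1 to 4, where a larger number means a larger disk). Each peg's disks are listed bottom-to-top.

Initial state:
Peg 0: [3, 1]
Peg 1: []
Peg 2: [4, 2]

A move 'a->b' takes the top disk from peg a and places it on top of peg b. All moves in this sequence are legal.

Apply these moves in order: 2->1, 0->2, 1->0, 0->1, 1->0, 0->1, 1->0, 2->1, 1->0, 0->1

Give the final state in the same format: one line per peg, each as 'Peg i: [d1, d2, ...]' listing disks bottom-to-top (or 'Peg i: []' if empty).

After move 1 (2->1):
Peg 0: [3, 1]
Peg 1: [2]
Peg 2: [4]

After move 2 (0->2):
Peg 0: [3]
Peg 1: [2]
Peg 2: [4, 1]

After move 3 (1->0):
Peg 0: [3, 2]
Peg 1: []
Peg 2: [4, 1]

After move 4 (0->1):
Peg 0: [3]
Peg 1: [2]
Peg 2: [4, 1]

After move 5 (1->0):
Peg 0: [3, 2]
Peg 1: []
Peg 2: [4, 1]

After move 6 (0->1):
Peg 0: [3]
Peg 1: [2]
Peg 2: [4, 1]

After move 7 (1->0):
Peg 0: [3, 2]
Peg 1: []
Peg 2: [4, 1]

After move 8 (2->1):
Peg 0: [3, 2]
Peg 1: [1]
Peg 2: [4]

After move 9 (1->0):
Peg 0: [3, 2, 1]
Peg 1: []
Peg 2: [4]

After move 10 (0->1):
Peg 0: [3, 2]
Peg 1: [1]
Peg 2: [4]

Answer: Peg 0: [3, 2]
Peg 1: [1]
Peg 2: [4]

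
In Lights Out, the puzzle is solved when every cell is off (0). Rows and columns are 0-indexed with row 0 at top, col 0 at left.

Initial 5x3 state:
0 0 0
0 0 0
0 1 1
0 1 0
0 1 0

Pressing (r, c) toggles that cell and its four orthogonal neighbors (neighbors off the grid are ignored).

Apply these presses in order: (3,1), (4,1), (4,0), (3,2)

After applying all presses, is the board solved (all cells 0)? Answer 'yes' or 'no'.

After press 1 at (3,1):
0 0 0
0 0 0
0 0 1
1 0 1
0 0 0

After press 2 at (4,1):
0 0 0
0 0 0
0 0 1
1 1 1
1 1 1

After press 3 at (4,0):
0 0 0
0 0 0
0 0 1
0 1 1
0 0 1

After press 4 at (3,2):
0 0 0
0 0 0
0 0 0
0 0 0
0 0 0

Lights still on: 0

Answer: yes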